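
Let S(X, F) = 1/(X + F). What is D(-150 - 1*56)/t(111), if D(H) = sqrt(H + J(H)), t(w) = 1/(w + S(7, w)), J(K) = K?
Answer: 13099*I*sqrt(103)/59 ≈ 2253.2*I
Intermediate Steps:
S(X, F) = 1/(F + X)
t(w) = 1/(w + 1/(7 + w)) (t(w) = 1/(w + 1/(w + 7)) = 1/(w + 1/(7 + w)))
D(H) = sqrt(2)*sqrt(H) (D(H) = sqrt(H + H) = sqrt(2*H) = sqrt(2)*sqrt(H))
D(-150 - 1*56)/t(111) = (sqrt(2)*sqrt(-150 - 1*56))/(((7 + 111)/(1 + 111*(7 + 111)))) = (sqrt(2)*sqrt(-150 - 56))/((118/(1 + 111*118))) = (sqrt(2)*sqrt(-206))/((118/(1 + 13098))) = (sqrt(2)*(I*sqrt(206)))/((118/13099)) = (2*I*sqrt(103))/(((1/13099)*118)) = (2*I*sqrt(103))/(118/13099) = (2*I*sqrt(103))*(13099/118) = 13099*I*sqrt(103)/59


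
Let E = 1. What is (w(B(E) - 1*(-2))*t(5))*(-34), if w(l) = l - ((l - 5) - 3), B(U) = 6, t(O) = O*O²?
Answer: -34000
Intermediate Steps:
t(O) = O³
w(l) = 8 (w(l) = l - ((-5 + l) - 3) = l - (-8 + l) = l + (8 - l) = 8)
(w(B(E) - 1*(-2))*t(5))*(-34) = (8*5³)*(-34) = (8*125)*(-34) = 1000*(-34) = -34000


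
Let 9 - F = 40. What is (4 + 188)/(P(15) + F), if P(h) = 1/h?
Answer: -180/29 ≈ -6.2069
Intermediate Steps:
F = -31 (F = 9 - 1*40 = 9 - 40 = -31)
(4 + 188)/(P(15) + F) = (4 + 188)/(1/15 - 31) = 192/(1/15 - 31) = 192/(-464/15) = 192*(-15/464) = -180/29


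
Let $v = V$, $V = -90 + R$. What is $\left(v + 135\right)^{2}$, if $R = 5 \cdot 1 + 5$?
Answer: $3025$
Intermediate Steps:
$R = 10$ ($R = 5 + 5 = 10$)
$V = -80$ ($V = -90 + 10 = -80$)
$v = -80$
$\left(v + 135\right)^{2} = \left(-80 + 135\right)^{2} = 55^{2} = 3025$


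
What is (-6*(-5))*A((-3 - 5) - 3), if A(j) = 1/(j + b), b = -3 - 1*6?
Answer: -3/2 ≈ -1.5000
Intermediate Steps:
b = -9 (b = -3 - 6 = -9)
A(j) = 1/(-9 + j) (A(j) = 1/(j - 9) = 1/(-9 + j))
(-6*(-5))*A((-3 - 5) - 3) = (-6*(-5))/(-9 + ((-3 - 5) - 3)) = 30/(-9 + (-8 - 3)) = 30/(-9 - 11) = 30/(-20) = 30*(-1/20) = -3/2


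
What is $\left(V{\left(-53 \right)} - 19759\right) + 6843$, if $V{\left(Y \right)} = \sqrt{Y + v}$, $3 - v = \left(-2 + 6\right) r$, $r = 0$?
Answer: $-12916 + 5 i \sqrt{2} \approx -12916.0 + 7.0711 i$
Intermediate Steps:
$v = 3$ ($v = 3 - \left(-2 + 6\right) 0 = 3 - 4 \cdot 0 = 3 - 0 = 3 + 0 = 3$)
$V{\left(Y \right)} = \sqrt{3 + Y}$ ($V{\left(Y \right)} = \sqrt{Y + 3} = \sqrt{3 + Y}$)
$\left(V{\left(-53 \right)} - 19759\right) + 6843 = \left(\sqrt{3 - 53} - 19759\right) + 6843 = \left(\sqrt{-50} - 19759\right) + 6843 = \left(5 i \sqrt{2} - 19759\right) + 6843 = \left(-19759 + 5 i \sqrt{2}\right) + 6843 = -12916 + 5 i \sqrt{2}$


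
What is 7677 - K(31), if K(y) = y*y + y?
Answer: 6685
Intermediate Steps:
K(y) = y + y² (K(y) = y² + y = y + y²)
7677 - K(31) = 7677 - 31*(1 + 31) = 7677 - 31*32 = 7677 - 1*992 = 7677 - 992 = 6685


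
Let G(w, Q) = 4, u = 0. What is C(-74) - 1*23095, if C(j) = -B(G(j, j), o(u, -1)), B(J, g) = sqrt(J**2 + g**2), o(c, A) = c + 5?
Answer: -23095 - sqrt(41) ≈ -23101.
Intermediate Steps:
o(c, A) = 5 + c
C(j) = -sqrt(41) (C(j) = -sqrt(4**2 + (5 + 0)**2) = -sqrt(16 + 5**2) = -sqrt(16 + 25) = -sqrt(41))
C(-74) - 1*23095 = -sqrt(41) - 1*23095 = -sqrt(41) - 23095 = -23095 - sqrt(41)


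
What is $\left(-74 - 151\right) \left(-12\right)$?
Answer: $2700$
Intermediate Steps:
$\left(-74 - 151\right) \left(-12\right) = \left(-225\right) \left(-12\right) = 2700$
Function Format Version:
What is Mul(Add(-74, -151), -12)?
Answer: 2700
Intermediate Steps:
Mul(Add(-74, -151), -12) = Mul(-225, -12) = 2700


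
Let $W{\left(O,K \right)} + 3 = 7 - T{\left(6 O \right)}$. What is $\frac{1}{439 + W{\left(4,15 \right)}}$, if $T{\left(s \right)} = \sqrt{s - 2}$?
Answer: $\frac{443}{196227} + \frac{\sqrt{22}}{196227} \approx 0.0022815$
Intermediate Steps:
$T{\left(s \right)} = \sqrt{-2 + s}$
$W{\left(O,K \right)} = 4 - \sqrt{-2 + 6 O}$ ($W{\left(O,K \right)} = -3 - \left(-7 + \sqrt{-2 + 6 O}\right) = 4 - \sqrt{-2 + 6 O}$)
$\frac{1}{439 + W{\left(4,15 \right)}} = \frac{1}{439 + \left(4 - \sqrt{-2 + 6 \cdot 4}\right)} = \frac{1}{439 + \left(4 - \sqrt{-2 + 24}\right)} = \frac{1}{439 + \left(4 - \sqrt{22}\right)} = \frac{1}{443 - \sqrt{22}}$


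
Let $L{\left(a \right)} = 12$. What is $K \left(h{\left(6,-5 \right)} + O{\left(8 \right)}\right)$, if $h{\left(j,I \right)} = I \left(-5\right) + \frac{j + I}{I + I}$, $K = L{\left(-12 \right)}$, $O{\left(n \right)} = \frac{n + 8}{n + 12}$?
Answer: $\frac{1542}{5} \approx 308.4$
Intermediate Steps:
$O{\left(n \right)} = \frac{8 + n}{12 + n}$
$K = 12$
$h{\left(j,I \right)} = - 5 I + \frac{I + j}{2 I}$
$K \left(h{\left(6,-5 \right)} + O{\left(8 \right)}\right) = 12 \left(\frac{6 - - 5 \left(-1 + 10 \left(-5\right)\right)}{2 \left(-5\right)} + \frac{8 + 8}{12 + 8}\right) = 12 \left(\frac{1}{2} \left(- \frac{1}{5}\right) \left(6 - - 5 \left(-1 - 50\right)\right) + \frac{1}{20} \cdot 16\right) = 12 \left(\frac{1}{2} \left(- \frac{1}{5}\right) \left(6 - \left(-5\right) \left(-51\right)\right) + \frac{1}{20} \cdot 16\right) = 12 \left(\frac{1}{2} \left(- \frac{1}{5}\right) \left(6 - 255\right) + \frac{4}{5}\right) = 12 \left(\frac{1}{2} \left(- \frac{1}{5}\right) \left(-249\right) + \frac{4}{5}\right) = 12 \left(\frac{249}{10} + \frac{4}{5}\right) = 12 \cdot \frac{257}{10} = \frac{1542}{5}$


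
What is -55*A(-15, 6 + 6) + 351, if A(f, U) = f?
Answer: 1176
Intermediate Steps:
-55*A(-15, 6 + 6) + 351 = -55*(-15) + 351 = 825 + 351 = 1176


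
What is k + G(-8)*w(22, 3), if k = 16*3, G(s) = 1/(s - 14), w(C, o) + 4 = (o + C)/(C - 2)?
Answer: 385/8 ≈ 48.125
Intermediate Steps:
w(C, o) = -4 + (C + o)/(-2 + C) (w(C, o) = -4 + (o + C)/(C - 2) = -4 + (C + o)/(-2 + C))
G(s) = 1/(-14 + s)
k = 48
k + G(-8)*w(22, 3) = 48 + ((8 + 3 - 3*22)/(-2 + 22))/(-14 - 8) = 48 + ((8 + 3 - 66)/20)/(-22) = 48 - (-55)/440 = 48 - 1/22*(-11/4) = 48 + ⅛ = 385/8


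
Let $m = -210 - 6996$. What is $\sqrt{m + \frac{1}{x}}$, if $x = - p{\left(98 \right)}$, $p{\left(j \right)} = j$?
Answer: $\frac{i \sqrt{1412378}}{14} \approx 84.888 i$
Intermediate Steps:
$m = -7206$ ($m = -210 - 6996 = -7206$)
$x = -98$ ($x = \left(-1\right) 98 = -98$)
$\sqrt{m + \frac{1}{x}} = \sqrt{-7206 + \frac{1}{-98}} = \sqrt{-7206 - \frac{1}{98}} = \sqrt{- \frac{706189}{98}} = \frac{i \sqrt{1412378}}{14}$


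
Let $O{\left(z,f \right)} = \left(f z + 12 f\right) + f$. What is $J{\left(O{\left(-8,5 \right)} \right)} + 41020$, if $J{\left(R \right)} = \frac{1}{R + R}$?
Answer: $\frac{2051001}{50} \approx 41020.0$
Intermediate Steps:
$O{\left(z,f \right)} = 13 f + f z$ ($O{\left(z,f \right)} = \left(12 f + f z\right) + f = 13 f + f z$)
$J{\left(R \right)} = \frac{1}{2 R}$
$J{\left(O{\left(-8,5 \right)} \right)} + 41020 = \frac{1}{2 \cdot 5 \left(13 - 8\right)} + 41020 = \frac{1}{2 \cdot 5 \cdot 5} + 41020 = \frac{1}{2 \cdot 25} + 41020 = \frac{1}{2} \cdot \frac{1}{25} + 41020 = \frac{1}{50} + 41020 = \frac{2051001}{50}$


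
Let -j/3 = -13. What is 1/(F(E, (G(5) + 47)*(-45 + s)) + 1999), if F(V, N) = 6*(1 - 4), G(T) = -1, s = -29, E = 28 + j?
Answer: 1/1981 ≈ 0.00050480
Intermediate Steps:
j = 39 (j = -3*(-13) = 39)
E = 67 (E = 28 + 39 = 67)
F(V, N) = -18 (F(V, N) = 6*(-3) = -18)
1/(F(E, (G(5) + 47)*(-45 + s)) + 1999) = 1/(-18 + 1999) = 1/1981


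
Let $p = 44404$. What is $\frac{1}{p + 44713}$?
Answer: $\frac{1}{89117} \approx 1.1221 \cdot 10^{-5}$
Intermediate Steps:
$\frac{1}{p + 44713} = \frac{1}{44404 + 44713} = \frac{1}{89117}$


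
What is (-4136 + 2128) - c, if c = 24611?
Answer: -26619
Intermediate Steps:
(-4136 + 2128) - c = (-4136 + 2128) - 1*24611 = -2008 - 24611 = -26619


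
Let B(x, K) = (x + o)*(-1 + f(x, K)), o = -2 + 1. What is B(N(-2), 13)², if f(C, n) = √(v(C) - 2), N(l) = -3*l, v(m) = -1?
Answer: 25*(1 - I*√3)² ≈ -50.0 - 86.603*I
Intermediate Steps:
f(C, n) = I*√3 (f(C, n) = √(-1 - 2) = √(-3) = I*√3)
o = -1
B(x, K) = (-1 + x)*(-1 + I*√3) (B(x, K) = (x - 1)*(-1 + I*√3) = (-1 + x)*(-1 + I*√3))
B(N(-2), 13)² = (1 - (-3)*(-2) - I*√3 + I*(-3*(-2))*√3)² = (1 - 1*6 - I*√3 + I*6*√3)² = (1 - 6 - I*√3 + 6*I*√3)² = (-5 + 5*I*√3)²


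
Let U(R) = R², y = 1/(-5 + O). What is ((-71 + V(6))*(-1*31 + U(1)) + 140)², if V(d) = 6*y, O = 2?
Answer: 5428900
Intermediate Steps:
y = -⅓ (y = 1/(-5 + 2) = 1/(-3) = -⅓ ≈ -0.33333)
V(d) = -2 (V(d) = 6*(-⅓) = -2)
((-71 + V(6))*(-1*31 + U(1)) + 140)² = ((-71 - 2)*(-1*31 + 1²) + 140)² = (-73*(-31 + 1) + 140)² = (-73*(-30) + 140)² = (2190 + 140)² = 2330² = 5428900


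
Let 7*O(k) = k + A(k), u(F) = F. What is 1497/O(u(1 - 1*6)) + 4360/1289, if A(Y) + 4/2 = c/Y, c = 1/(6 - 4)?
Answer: -134764750/91519 ≈ -1472.5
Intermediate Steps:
c = 1/2 ≈ 0.50000
A(Y) = -2 + 1/(2*Y)
O(k) = -2/7 + k/7 + 1/(14*k) (O(k) = (k + (-2 + 1/(2*k)))/7 = (-2 + k + 1/(2*k))/7 = -2/7 + k/7 + 1/(14*k))
1497/O(u(1 - 1*6)) + 4360/1289 = 1497/(-2/7 + (1 - 1*6)/7 + 1/(14*(1 - 1*6))) + 4360/1289 = 1497/(-2/7 + (1 - 6)/7 + 1/(14*(1 - 6))) + 4360*(1/1289) = 1497/(-2/7 + (1/7)*(-5) + (1/14)/(-5)) + 4360/1289 = 1497/(-2/7 - 5/7 + (1/14)*(-1/5)) + 4360/1289 = 1497/(-2/7 - 5/7 - 1/70) + 4360/1289 = 1497/(-71/70) + 4360/1289 = 1497*(-70/71) + 4360/1289 = -104790/71 + 4360/1289 = -134764750/91519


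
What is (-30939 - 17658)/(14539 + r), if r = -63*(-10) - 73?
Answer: -16199/5032 ≈ -3.2192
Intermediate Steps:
r = 557 (r = 630 - 73 = 557)
(-30939 - 17658)/(14539 + r) = (-30939 - 17658)/(14539 + 557) = -48597/15096 = -48597*1/15096 = -16199/5032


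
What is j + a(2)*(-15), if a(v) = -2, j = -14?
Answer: 16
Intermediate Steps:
j + a(2)*(-15) = -14 - 2*(-15) = -14 + 30 = 16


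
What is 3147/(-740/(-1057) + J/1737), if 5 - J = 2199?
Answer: -5777920323/1033678 ≈ -5589.7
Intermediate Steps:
J = -2194 (J = 5 - 1*2199 = 5 - 2199 = -2194)
3147/(-740/(-1057) + J/1737) = 3147/(-740/(-1057) - 2194/1737) = 3147/(-740*(-1/1057) - 2194*1/1737) = 3147/(740/1057 - 2194/1737) = 3147/(-1033678/1836009) = 3147*(-1836009/1033678) = -5777920323/1033678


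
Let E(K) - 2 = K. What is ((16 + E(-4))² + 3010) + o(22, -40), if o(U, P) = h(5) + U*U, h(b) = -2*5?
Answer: 3680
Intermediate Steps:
h(b) = -10
E(K) = 2 + K
o(U, P) = -10 + U² (o(U, P) = -10 + U*U = -10 + U²)
((16 + E(-4))² + 3010) + o(22, -40) = ((16 + (2 - 4))² + 3010) + (-10 + 22²) = ((16 - 2)² + 3010) + (-10 + 484) = (14² + 3010) + 474 = (196 + 3010) + 474 = 3206 + 474 = 3680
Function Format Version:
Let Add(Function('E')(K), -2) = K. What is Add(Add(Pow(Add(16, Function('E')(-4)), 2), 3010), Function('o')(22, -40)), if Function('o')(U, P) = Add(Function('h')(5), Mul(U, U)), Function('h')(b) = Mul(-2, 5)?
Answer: 3680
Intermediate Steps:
Function('h')(b) = -10
Function('E')(K) = Add(2, K)
Function('o')(U, P) = Add(-10, Pow(U, 2)) (Function('o')(U, P) = Add(-10, Mul(U, U)) = Add(-10, Pow(U, 2)))
Add(Add(Pow(Add(16, Function('E')(-4)), 2), 3010), Function('o')(22, -40)) = Add(Add(Pow(Add(16, Add(2, -4)), 2), 3010), Add(-10, Pow(22, 2))) = Add(Add(Pow(Add(16, -2), 2), 3010), Add(-10, 484)) = Add(Add(Pow(14, 2), 3010), 474) = Add(Add(196, 3010), 474) = Add(3206, 474) = 3680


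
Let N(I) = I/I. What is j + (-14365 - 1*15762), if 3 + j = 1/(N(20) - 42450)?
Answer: -1278988371/42449 ≈ -30130.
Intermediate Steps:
N(I) = 1
j = -127348/42449 (j = -3 + 1/(1 - 42450) = -3 + 1/(-42449) = -3 - 1/42449 = -127348/42449 ≈ -3.0000)
j + (-14365 - 1*15762) = -127348/42449 + (-14365 - 1*15762) = -127348/42449 + (-14365 - 15762) = -127348/42449 - 30127 = -1278988371/42449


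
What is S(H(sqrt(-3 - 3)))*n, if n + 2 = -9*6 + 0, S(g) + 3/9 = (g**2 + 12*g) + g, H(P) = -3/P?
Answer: 308/3 - 364*I*sqrt(6) ≈ 102.67 - 891.61*I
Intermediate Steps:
S(g) = -1/3 + g**2 + 13*g (S(g) = -1/3 + ((g**2 + 12*g) + g) = -1/3 + (g**2 + 13*g) = -1/3 + g**2 + 13*g)
n = -56 (n = -2 + (-9*6 + 0) = -2 + (-54 + 0) = -2 - 54 = -56)
S(H(sqrt(-3 - 3)))*n = (-1/3 + (-3/sqrt(-3 - 3))**2 + 13*(-3/sqrt(-3 - 3)))*(-56) = (-1/3 + (-3*(-I*sqrt(6)/6))**2 + 13*(-3*(-I*sqrt(6)/6)))*(-56) = (-1/3 + (-(-1)*I*sqrt(6)/2)**2 + 13*(-(-1)*I*sqrt(6)/2))*(-56) = (-1/3 + (I*sqrt(6)/2)**2 + 13*(I*sqrt(6)/2))*(-56) = (-1/3 - 3/2 + 13*I*sqrt(6)/2)*(-56) = (-11/6 + 13*I*sqrt(6)/2)*(-56) = 308/3 - 364*I*sqrt(6)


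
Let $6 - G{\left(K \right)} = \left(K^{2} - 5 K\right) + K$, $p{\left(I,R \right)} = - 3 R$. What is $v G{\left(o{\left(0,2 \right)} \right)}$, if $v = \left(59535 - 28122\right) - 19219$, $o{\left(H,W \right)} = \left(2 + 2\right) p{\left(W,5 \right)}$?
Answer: $-46751796$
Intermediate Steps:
$o{\left(H,W \right)} = -60$ ($o{\left(H,W \right)} = \left(2 + 2\right) \left(\left(-3\right) 5\right) = 4 \left(-15\right) = -60$)
$G{\left(K \right)} = 6 - K^{2} + 4 K$ ($G{\left(K \right)} = 6 - \left(\left(K^{2} - 5 K\right) + K\right) = 6 - \left(K^{2} - 4 K\right) = 6 - K^{2} + 4 K$)
$v = 12194$ ($v = 31413 - 19219 = 12194$)
$v G{\left(o{\left(0,2 \right)} \right)} = 12194 \left(6 - \left(-60\right)^{2} + 4 \left(-60\right)\right) = 12194 \left(6 - 3600 - 240\right) = 12194 \left(-3834\right) = -46751796$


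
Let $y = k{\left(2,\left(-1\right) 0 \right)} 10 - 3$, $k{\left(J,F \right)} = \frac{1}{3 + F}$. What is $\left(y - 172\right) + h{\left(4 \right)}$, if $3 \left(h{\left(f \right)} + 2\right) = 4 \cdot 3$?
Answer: $- \frac{509}{3} \approx -169.67$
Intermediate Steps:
$h{\left(f \right)} = 2$ ($h{\left(f \right)} = -2 + \frac{4 \cdot 3}{3} = -2 + \frac{1}{3} \cdot 12 = -2 + 4 = 2$)
$y = \frac{1}{3}$ ($y = \frac{1}{3 - 0} \cdot 10 - 3 = \frac{1}{3 + 0} \cdot 10 - 3 = \frac{1}{3} \cdot 10 - 3 = \frac{10}{3} - 3 = \frac{1}{3} \approx 0.33333$)
$\left(y - 172\right) + h{\left(4 \right)} = \left(\frac{1}{3} - 172\right) + 2 = - \frac{515}{3} + 2 = - \frac{509}{3}$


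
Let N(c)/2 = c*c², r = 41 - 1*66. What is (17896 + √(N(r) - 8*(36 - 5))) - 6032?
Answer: 11864 + I*√31498 ≈ 11864.0 + 177.48*I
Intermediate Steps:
r = -25 (r = 41 - 66 = -25)
N(c) = 2*c³ (N(c) = 2*(c*c²) = 2*c³)
(17896 + √(N(r) - 8*(36 - 5))) - 6032 = (17896 + √(2*(-25)³ - 8*(36 - 5))) - 6032 = (17896 + √(2*(-15625) - 8*31)) - 6032 = (17896 + √(-31250 - 248)) - 6032 = (17896 + √(-31498)) - 6032 = (17896 + I*√31498) - 6032 = 11864 + I*√31498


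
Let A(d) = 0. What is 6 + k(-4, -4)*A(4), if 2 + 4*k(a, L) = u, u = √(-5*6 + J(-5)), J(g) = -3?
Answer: 6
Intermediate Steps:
u = I*√33 (u = √(-5*6 - 3) = √(-30 - 3) = √(-33) = I*√33 ≈ 5.7446*I)
k(a, L) = -½ + I*√33/4 (k(a, L) = -½ + (I*√33)/4 = -½ + I*√33/4)
6 + k(-4, -4)*A(4) = 6 + (-½ + I*√33/4)*0 = 6 + 0 = 6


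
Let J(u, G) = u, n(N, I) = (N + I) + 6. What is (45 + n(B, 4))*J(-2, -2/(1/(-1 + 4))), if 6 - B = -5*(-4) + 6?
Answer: -70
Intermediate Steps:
B = -20 (B = 6 - (-5*(-4) + 6) = 6 - (20 + 6) = 6 - 1*26 = 6 - 26 = -20)
n(N, I) = 6 + I + N (n(N, I) = (I + N) + 6 = 6 + I + N)
(45 + n(B, 4))*J(-2, -2/(1/(-1 + 4))) = (45 + (6 + 4 - 20))*(-2) = (45 - 10)*(-2) = 35*(-2) = -70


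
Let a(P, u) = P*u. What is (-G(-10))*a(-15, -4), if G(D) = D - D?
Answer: 0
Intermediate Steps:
G(D) = 0
(-G(-10))*a(-15, -4) = (-1*0)*(-15*(-4)) = 0*60 = 0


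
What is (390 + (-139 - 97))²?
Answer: 23716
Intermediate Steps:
(390 + (-139 - 97))² = (390 - 236)² = 154² = 23716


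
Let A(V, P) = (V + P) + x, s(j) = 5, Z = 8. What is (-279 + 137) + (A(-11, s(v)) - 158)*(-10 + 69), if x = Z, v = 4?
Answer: -9346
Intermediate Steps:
x = 8
A(V, P) = 8 + P + V (A(V, P) = (V + P) + 8 = (P + V) + 8 = 8 + P + V)
(-279 + 137) + (A(-11, s(v)) - 158)*(-10 + 69) = (-279 + 137) + ((8 + 5 - 11) - 158)*(-10 + 69) = -142 + (2 - 158)*59 = -142 - 156*59 = -142 - 9204 = -9346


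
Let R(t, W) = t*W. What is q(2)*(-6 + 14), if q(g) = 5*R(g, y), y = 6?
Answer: 480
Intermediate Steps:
R(t, W) = W*t
q(g) = 30*g (q(g) = 5*(6*g) = 30*g)
q(2)*(-6 + 14) = (30*2)*(-6 + 14) = 60*8 = 480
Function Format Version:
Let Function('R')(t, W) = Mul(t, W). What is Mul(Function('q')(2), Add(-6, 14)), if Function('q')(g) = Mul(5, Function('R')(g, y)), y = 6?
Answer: 480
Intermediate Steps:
Function('R')(t, W) = Mul(W, t)
Function('q')(g) = Mul(30, g) (Function('q')(g) = Mul(5, Mul(6, g)) = Mul(30, g))
Mul(Function('q')(2), Add(-6, 14)) = Mul(Mul(30, 2), Add(-6, 14)) = Mul(60, 8) = 480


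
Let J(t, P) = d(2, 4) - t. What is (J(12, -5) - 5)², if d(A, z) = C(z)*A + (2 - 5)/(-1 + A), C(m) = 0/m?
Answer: 400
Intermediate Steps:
C(m) = 0
d(A, z) = -3/(-1 + A) (d(A, z) = 0*A + (2 - 5)/(-1 + A) = 0 - 3/(-1 + A) = -3/(-1 + A))
J(t, P) = -3 - t (J(t, P) = -3/(-1 + 2) - t = -3/1 - t = -3*1 - t = -3 - t)
(J(12, -5) - 5)² = ((-3 - 1*12) - 5)² = ((-3 - 12) - 5)² = (-15 - 5)² = (-20)² = 400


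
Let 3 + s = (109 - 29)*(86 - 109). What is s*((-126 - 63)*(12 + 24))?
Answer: 12539772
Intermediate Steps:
s = -1843 (s = -3 + (109 - 29)*(86 - 109) = -3 + 80*(-23) = -3 - 1840 = -1843)
s*((-126 - 63)*(12 + 24)) = -1843*(-126 - 63)*(12 + 24) = -(-348327)*36 = -1843*(-6804) = 12539772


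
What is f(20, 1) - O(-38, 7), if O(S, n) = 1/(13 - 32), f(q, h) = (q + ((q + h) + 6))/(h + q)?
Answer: 914/399 ≈ 2.2907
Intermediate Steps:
f(q, h) = (6 + h + 2*q)/(h + q) (f(q, h) = (q + ((h + q) + 6))/(h + q) = (q + (6 + h + q))/(h + q) = (6 + h + 2*q)/(h + q))
O(S, n) = -1/19 (O(S, n) = 1/(-19) = -1/19)
f(20, 1) - O(-38, 7) = (6 + 1 + 2*20)/(1 + 20) - 1*(-1/19) = (6 + 1 + 40)/21 + 1/19 = (1/21)*47 + 1/19 = 47/21 + 1/19 = 914/399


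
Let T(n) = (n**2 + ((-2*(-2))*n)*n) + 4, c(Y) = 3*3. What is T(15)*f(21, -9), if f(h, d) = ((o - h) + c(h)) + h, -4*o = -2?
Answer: 21451/2 ≈ 10726.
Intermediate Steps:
o = 1/2 (o = -1/4*(-2) = 1/2 ≈ 0.50000)
c(Y) = 9
T(n) = 4 + 5*n**2 (T(n) = (n**2 + (4*n)*n) + 4 = (n**2 + 4*n**2) + 4 = 5*n**2 + 4 = 4 + 5*n**2)
f(h, d) = 19/2 (f(h, d) = ((1/2 - h) + 9) + h = (19/2 - h) + h = 19/2)
T(15)*f(21, -9) = (4 + 5*15**2)*(19/2) = (4 + 5*225)*(19/2) = (4 + 1125)*(19/2) = 1129*(19/2) = 21451/2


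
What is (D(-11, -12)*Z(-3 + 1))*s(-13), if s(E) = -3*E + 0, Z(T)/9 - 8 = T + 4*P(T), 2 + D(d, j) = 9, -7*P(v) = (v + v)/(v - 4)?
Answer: 13806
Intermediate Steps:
P(v) = -2*v/(7*(-4 + v)) (P(v) = -(v + v)/(7*(v - 4)) = -2*v/(7*(-4 + v)))
D(d, j) = 7 (D(d, j) = -2 + 9 = 7)
Z(T) = 72 + 9*T - 72*T/(-28 + 7*T) (Z(T) = 72 + 9*(T + 4*(-2*T/(-28 + 7*T))) = 72 + 9*(T - 8*T/(-28 + 7*T)) = 72 + (9*T - 72*T/(-28 + 7*T)) = 72 + 9*T - 72*T/(-28 + 7*T))
s(E) = -3*E
(D(-11, -12)*Z(-3 + 1))*s(-13) = (7*(9*(-224 + 7*(-3 + 1)**2 + 20*(-3 + 1))/(7*(-4 + (-3 + 1)))))*(-3*(-13)) = (7*(9*(-224 + 7*(-2)**2 + 20*(-2))/(7*(-4 - 2))))*39 = (7*((9/7)*(-224 + 7*4 - 40)/(-6)))*39 = (7*((9/7)*(-1/6)*(-224 + 28 - 40)))*39 = (7*((9/7)*(-1/6)*(-236)))*39 = (7*(354/7))*39 = 354*39 = 13806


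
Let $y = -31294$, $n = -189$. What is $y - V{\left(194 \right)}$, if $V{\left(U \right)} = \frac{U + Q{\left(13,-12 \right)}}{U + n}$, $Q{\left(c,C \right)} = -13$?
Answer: $- \frac{156651}{5} \approx -31330.0$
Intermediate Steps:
$V{\left(U \right)} = \frac{-13 + U}{-189 + U}$ ($V{\left(U \right)} = \frac{U - 13}{U - 189} = \frac{-13 + U}{-189 + U}$)
$y - V{\left(194 \right)} = -31294 - \frac{-13 + 194}{-189 + 194} = -31294 - \frac{1}{5} \cdot 181 = -31294 - \frac{181}{5} = - \frac{156651}{5}$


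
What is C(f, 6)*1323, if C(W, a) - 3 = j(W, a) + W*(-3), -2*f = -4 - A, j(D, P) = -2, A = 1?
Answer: -17199/2 ≈ -8599.5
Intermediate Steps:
f = 5/2 (f = -(-4 - 1*1)/2 = -(-4 - 1)/2 = -1/2*(-5) = 5/2 ≈ 2.5000)
C(W, a) = 1 - 3*W (C(W, a) = 3 + (-2 + W*(-3)) = 3 + (-2 - 3*W) = 1 - 3*W)
C(f, 6)*1323 = (1 - 3*5/2)*1323 = (1 - 15/2)*1323 = -13/2*1323 = -17199/2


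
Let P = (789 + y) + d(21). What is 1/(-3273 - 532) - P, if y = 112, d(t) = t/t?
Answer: -3432111/3805 ≈ -902.00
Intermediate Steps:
d(t) = 1
P = 902 (P = (789 + 112) + 1 = 901 + 1 = 902)
1/(-3273 - 532) - P = 1/(-3273 - 532) - 1*902 = 1/(-3805) - 902 = -1/3805 - 902 = -3432111/3805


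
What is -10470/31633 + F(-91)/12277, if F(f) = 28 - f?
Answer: -124775863/388358341 ≈ -0.32129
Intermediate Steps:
-10470/31633 + F(-91)/12277 = -10470/31633 + (28 - 1*(-91))/12277 = -10470*1/31633 + (28 + 91)*(1/12277) = -10470/31633 + 119*(1/12277) = -10470/31633 + 119/12277 = -124775863/388358341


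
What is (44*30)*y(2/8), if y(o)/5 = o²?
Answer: 825/2 ≈ 412.50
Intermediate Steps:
y(o) = 5*o²
(44*30)*y(2/8) = (44*30)*(5*(2/8)²) = 1320*(5*(2*(⅛))²) = 1320*(5*(¼)²) = 1320*(5*(1/16)) = 1320*(5/16) = 825/2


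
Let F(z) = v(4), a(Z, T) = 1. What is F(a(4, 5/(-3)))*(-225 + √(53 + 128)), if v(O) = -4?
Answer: 900 - 4*√181 ≈ 846.19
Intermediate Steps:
F(z) = -4
F(a(4, 5/(-3)))*(-225 + √(53 + 128)) = -4*(-225 + √(53 + 128)) = -4*(-225 + √181) = 900 - 4*√181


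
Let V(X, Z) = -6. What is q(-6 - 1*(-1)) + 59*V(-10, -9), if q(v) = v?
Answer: -359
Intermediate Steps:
q(-6 - 1*(-1)) + 59*V(-10, -9) = (-6 - 1*(-1)) + 59*(-6) = (-6 + 1) - 354 = -5 - 354 = -359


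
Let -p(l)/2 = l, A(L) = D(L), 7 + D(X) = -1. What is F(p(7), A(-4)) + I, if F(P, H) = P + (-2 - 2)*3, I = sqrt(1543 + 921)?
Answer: -26 + 4*sqrt(154) ≈ 23.639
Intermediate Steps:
D(X) = -8 (D(X) = -7 - 1 = -8)
A(L) = -8
p(l) = -2*l
I = 4*sqrt(154) (I = sqrt(2464) = 4*sqrt(154) ≈ 49.639)
F(P, H) = -12 + P (F(P, H) = P - 4*3 = P - 12 = -12 + P)
F(p(7), A(-4)) + I = (-12 - 2*7) + 4*sqrt(154) = (-12 - 14) + 4*sqrt(154) = -26 + 4*sqrt(154)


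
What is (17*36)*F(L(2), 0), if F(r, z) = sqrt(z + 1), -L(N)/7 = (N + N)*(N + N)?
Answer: 612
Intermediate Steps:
L(N) = -28*N**2 (L(N) = -7*(N + N)*(N + N) = -7*2*N*2*N = -28*N**2)
F(r, z) = sqrt(1 + z)
(17*36)*F(L(2), 0) = (17*36)*sqrt(1 + 0) = 612*sqrt(1) = 612*1 = 612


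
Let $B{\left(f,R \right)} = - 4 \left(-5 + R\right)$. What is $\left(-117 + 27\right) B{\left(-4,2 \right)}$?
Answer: $-1080$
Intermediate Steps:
$B{\left(f,R \right)} = 20 - 4 R$
$\left(-117 + 27\right) B{\left(-4,2 \right)} = \left(-117 + 27\right) \left(20 - 8\right) = - 90 \left(20 - 8\right) = \left(-90\right) 12 = -1080$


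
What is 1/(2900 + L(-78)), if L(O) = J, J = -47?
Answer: 1/2853 ≈ 0.00035051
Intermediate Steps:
L(O) = -47
1/(2900 + L(-78)) = 1/(2900 - 47) = 1/2853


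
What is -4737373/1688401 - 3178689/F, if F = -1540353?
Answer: -643441675460/866911181851 ≈ -0.74222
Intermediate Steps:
-4737373/1688401 - 3178689/F = -4737373/1688401 - 3178689/(-1540353) = -4737373*1/1688401 - 3178689*(-1/1540353) = -4737373/1688401 + 1059563/513451 = -643441675460/866911181851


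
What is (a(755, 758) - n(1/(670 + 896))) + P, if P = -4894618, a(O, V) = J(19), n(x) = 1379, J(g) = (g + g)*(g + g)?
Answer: -4894553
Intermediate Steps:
J(g) = 4*g² (J(g) = (2*g)*(2*g) = 4*g²)
a(O, V) = 1444 (a(O, V) = 4*19² = 4*361 = 1444)
(a(755, 758) - n(1/(670 + 896))) + P = (1444 - 1*1379) - 4894618 = (1444 - 1379) - 4894618 = 65 - 4894618 = -4894553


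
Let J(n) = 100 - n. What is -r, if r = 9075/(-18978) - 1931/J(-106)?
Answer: 3209664/325789 ≈ 9.8520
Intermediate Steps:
r = -3209664/325789 (r = 9075/(-18978) - 1931/(100 - 1*(-106)) = 9075*(-1/18978) - 1931/(100 + 106) = -3025/6326 - 1931/206 = -3209664/325789 ≈ -9.8520)
-r = -1*(-3209664/325789) = 3209664/325789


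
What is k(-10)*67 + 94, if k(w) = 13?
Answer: 965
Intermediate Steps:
k(-10)*67 + 94 = 13*67 + 94 = 871 + 94 = 965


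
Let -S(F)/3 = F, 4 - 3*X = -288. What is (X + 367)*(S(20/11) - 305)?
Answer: -4757095/33 ≈ -1.4415e+5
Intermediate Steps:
X = 292/3 (X = 4/3 - ⅓*(-288) = 4/3 + 96 = 292/3 ≈ 97.333)
S(F) = -3*F
(X + 367)*(S(20/11) - 305) = (292/3 + 367)*(-60/11 - 305) = 1393*(-60/11 - 305)/3 = (1393/3)*(-3415/11) = -4757095/33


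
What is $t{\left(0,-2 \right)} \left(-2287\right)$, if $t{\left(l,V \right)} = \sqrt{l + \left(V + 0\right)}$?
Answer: $- 2287 i \sqrt{2} \approx - 3234.3 i$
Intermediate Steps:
$t{\left(l,V \right)} = \sqrt{V + l}$ ($t{\left(l,V \right)} = \sqrt{l + V} = \sqrt{V + l}$)
$t{\left(0,-2 \right)} \left(-2287\right) = \sqrt{-2 + 0} \left(-2287\right) = \sqrt{-2} \left(-2287\right) = i \sqrt{2} \left(-2287\right) = - 2287 i \sqrt{2}$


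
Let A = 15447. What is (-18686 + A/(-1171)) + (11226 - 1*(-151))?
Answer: -8574286/1171 ≈ -7322.2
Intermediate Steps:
(-18686 + A/(-1171)) + (11226 - 1*(-151)) = (-18686 + 15447/(-1171)) + (11226 - 1*(-151)) = (-18686 + 15447*(-1/1171)) + (11226 + 151) = (-18686 - 15447/1171) + 11377 = -21896753/1171 + 11377 = -8574286/1171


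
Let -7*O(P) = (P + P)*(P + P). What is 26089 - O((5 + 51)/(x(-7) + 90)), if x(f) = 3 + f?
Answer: 48239009/1849 ≈ 26089.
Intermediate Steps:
O(P) = -4*P**2/7 (O(P) = -(P + P)*(P + P)/7 = -2*P*2*P/7 = -4*P**2/7)
26089 - O((5 + 51)/(x(-7) + 90)) = 26089 - (-4)*((5 + 51)/((3 - 7) + 90))**2/7 = 26089 - (-4)*(56/(-4 + 90))**2/7 = 26089 - (-4)*(56/86)**2/7 = 26089 - (-4)*(56*(1/86))**2/7 = 26089 - (-4)*(28/43)**2/7 = 26089 - (-4)*784/(7*1849) = 26089 - 1*(-448/1849) = 26089 + 448/1849 = 48239009/1849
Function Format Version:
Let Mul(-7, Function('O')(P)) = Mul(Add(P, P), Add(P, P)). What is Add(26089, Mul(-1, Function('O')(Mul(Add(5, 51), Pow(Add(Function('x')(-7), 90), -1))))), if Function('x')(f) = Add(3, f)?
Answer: Rational(48239009, 1849) ≈ 26089.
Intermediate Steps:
Function('O')(P) = Mul(Rational(-4, 7), Pow(P, 2)) (Function('O')(P) = Mul(Rational(-1, 7), Mul(Add(P, P), Add(P, P))) = Mul(Rational(-1, 7), Mul(Mul(2, P), Mul(2, P))) = Mul(Rational(-1, 7), Mul(4, Pow(P, 2))) = Mul(Rational(-4, 7), Pow(P, 2)))
Add(26089, Mul(-1, Function('O')(Mul(Add(5, 51), Pow(Add(Function('x')(-7), 90), -1))))) = Add(26089, Mul(-1, Mul(Rational(-4, 7), Pow(Mul(Add(5, 51), Pow(Add(Add(3, -7), 90), -1)), 2)))) = Add(26089, Mul(-1, Mul(Rational(-4, 7), Pow(Mul(56, Pow(Add(-4, 90), -1)), 2)))) = Add(26089, Mul(-1, Mul(Rational(-4, 7), Pow(Mul(56, Pow(86, -1)), 2)))) = Add(26089, Mul(-1, Mul(Rational(-4, 7), Pow(Mul(56, Rational(1, 86)), 2)))) = Add(26089, Mul(-1, Mul(Rational(-4, 7), Pow(Rational(28, 43), 2)))) = Add(26089, Mul(-1, Mul(Rational(-4, 7), Rational(784, 1849)))) = Add(26089, Mul(-1, Rational(-448, 1849))) = Add(26089, Rational(448, 1849)) = Rational(48239009, 1849)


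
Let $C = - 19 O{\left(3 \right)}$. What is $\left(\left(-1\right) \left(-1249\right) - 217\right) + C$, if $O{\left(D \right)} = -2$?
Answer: $1070$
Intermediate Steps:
$C = 38$ ($C = \left(-19\right) \left(-2\right) = 38$)
$\left(\left(-1\right) \left(-1249\right) - 217\right) + C = \left(\left(-1\right) \left(-1249\right) - 217\right) + 38 = \left(1249 - 217\right) + 38 = 1032 + 38 = 1070$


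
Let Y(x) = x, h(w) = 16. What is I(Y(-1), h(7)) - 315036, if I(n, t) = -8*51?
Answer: -315444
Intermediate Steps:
I(n, t) = -408
I(Y(-1), h(7)) - 315036 = -408 - 315036 = -315444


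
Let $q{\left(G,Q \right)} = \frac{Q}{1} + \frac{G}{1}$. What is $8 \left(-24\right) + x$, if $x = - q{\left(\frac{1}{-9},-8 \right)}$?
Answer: $- \frac{1655}{9} \approx -183.89$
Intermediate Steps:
$q{\left(G,Q \right)} = G + Q$ ($q{\left(G,Q \right)} = Q 1 + G 1 = Q + G = G + Q$)
$x = \frac{73}{9}$ ($x = - (\frac{1}{-9} - 8) = - (- \frac{1}{9} - 8) = \left(-1\right) \left(- \frac{73}{9}\right) = \frac{73}{9} \approx 8.1111$)
$8 \left(-24\right) + x = 8 \left(-24\right) + \frac{73}{9} = -192 + \frac{73}{9} = - \frac{1655}{9}$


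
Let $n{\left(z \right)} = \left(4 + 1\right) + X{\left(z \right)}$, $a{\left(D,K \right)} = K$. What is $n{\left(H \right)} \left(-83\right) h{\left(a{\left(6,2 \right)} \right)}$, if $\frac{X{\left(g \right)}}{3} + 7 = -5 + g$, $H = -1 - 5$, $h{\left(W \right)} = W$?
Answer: $8134$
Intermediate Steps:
$H = -6$ ($H = -1 - 5 = -6$)
$X{\left(g \right)} = -36 + 3 g$ ($X{\left(g \right)} = -21 + 3 \left(-5 + g\right) = -21 + \left(-15 + 3 g\right) = -36 + 3 g$)
$n{\left(z \right)} = -31 + 3 z$ ($n{\left(z \right)} = \left(4 + 1\right) + \left(-36 + 3 z\right) = 5 + \left(-36 + 3 z\right) = -31 + 3 z$)
$n{\left(H \right)} \left(-83\right) h{\left(a{\left(6,2 \right)} \right)} = \left(-31 + 3 \left(-6\right)\right) \left(-83\right) 2 = \left(-31 - 18\right) \left(-83\right) 2 = \left(-49\right) \left(-83\right) 2 = 4067 \cdot 2 = 8134$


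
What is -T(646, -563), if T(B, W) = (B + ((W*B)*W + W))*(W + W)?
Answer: 230562076182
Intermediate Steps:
T(B, W) = 2*W*(B + W + B*W**2) (T(B, W) = (B + ((B*W)*W + W))*(2*W) = (B + (B*W**2 + W))*(2*W) = (B + (W + B*W**2))*(2*W) = (B + W + B*W**2)*(2*W) = 2*W*(B + W + B*W**2))
-T(646, -563) = -2*(-563)*(646 - 563 + 646*(-563)**2) = -2*(-563)*(646 - 563 + 646*316969) = -2*(-563)*(646 - 563 + 204761974) = -2*(-563)*204762057 = -1*(-230562076182) = 230562076182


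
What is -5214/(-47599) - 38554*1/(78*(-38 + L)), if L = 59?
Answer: -913295657/38983581 ≈ -23.428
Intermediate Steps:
-5214/(-47599) - 38554*1/(78*(-38 + L)) = -5214/(-47599) - 38554*1/(78*(-38 + 59)) = -5214*(-1/47599) - 38554/(21*78) = 5214/47599 - 38554/1638 = 5214/47599 - 38554*1/1638 = 5214/47599 - 19277/819 = -913295657/38983581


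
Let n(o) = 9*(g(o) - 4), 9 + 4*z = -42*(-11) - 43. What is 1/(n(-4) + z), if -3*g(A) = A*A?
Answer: 2/37 ≈ 0.054054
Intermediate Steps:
g(A) = -A²/3 (g(A) = -A*A/3 = -A²/3)
z = 205/2 (z = -9/4 + (-42*(-11) - 43)/4 = -9/4 + (462 - 43)/4 = -9/4 + (¼)*419 = -9/4 + 419/4 = 205/2 ≈ 102.50)
n(o) = -36 - 3*o² (n(o) = 9*(-o²/3 - 4) = 9*(-4 - o²/3) = -36 - 3*o²)
1/(n(-4) + z) = 1/((-36 - 3*(-4)²) + 205/2) = 1/((-36 - 3*16) + 205/2) = 1/((-36 - 48) + 205/2) = 1/(-84 + 205/2) = 1/(37/2) = 2/37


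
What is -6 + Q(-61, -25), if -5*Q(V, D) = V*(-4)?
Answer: -274/5 ≈ -54.800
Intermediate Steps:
Q(V, D) = 4*V/5 (Q(V, D) = -V*(-4)/5 = -(-4)*V/5 = 4*V/5)
-6 + Q(-61, -25) = -6 + (⅘)*(-61) = -6 - 244/5 = -274/5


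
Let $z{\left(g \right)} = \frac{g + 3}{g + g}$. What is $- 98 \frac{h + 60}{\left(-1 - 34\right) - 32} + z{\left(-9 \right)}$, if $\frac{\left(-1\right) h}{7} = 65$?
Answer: $- \frac{116063}{201} \approx -577.43$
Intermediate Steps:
$h = -455$ ($h = \left(-7\right) 65 = -455$)
$z{\left(g \right)} = \frac{3 + g}{2 g}$
$- 98 \frac{h + 60}{\left(-1 - 34\right) - 32} + z{\left(-9 \right)} = - 98 \frac{-455 + 60}{\left(-1 - 34\right) - 32} + \frac{3 - 9}{2 \left(-9\right)} = - 98 \left(- \frac{395}{\left(-1 - 34\right) - 32}\right) + \frac{1}{2} \left(- \frac{1}{9}\right) \left(-6\right) = - 98 \left(- \frac{395}{-35 - 32}\right) + \frac{1}{3} = - 98 \left(- \frac{395}{-67}\right) + \frac{1}{3} = - 98 \left(\left(-395\right) \left(- \frac{1}{67}\right)\right) + \frac{1}{3} = \left(-98\right) \frac{395}{67} + \frac{1}{3} = - \frac{38710}{67} + \frac{1}{3} = - \frac{116063}{201}$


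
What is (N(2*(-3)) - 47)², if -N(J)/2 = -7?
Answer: 1089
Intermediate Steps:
N(J) = 14 (N(J) = -2*(-7) = 14)
(N(2*(-3)) - 47)² = (14 - 47)² = (-33)² = 1089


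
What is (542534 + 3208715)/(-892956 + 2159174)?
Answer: 3751249/1266218 ≈ 2.9626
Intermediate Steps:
(542534 + 3208715)/(-892956 + 2159174) = 3751249/1266218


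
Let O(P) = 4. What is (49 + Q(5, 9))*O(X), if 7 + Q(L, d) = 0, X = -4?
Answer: 168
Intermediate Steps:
Q(L, d) = -7 (Q(L, d) = -7 + 0 = -7)
(49 + Q(5, 9))*O(X) = (49 - 7)*4 = 42*4 = 168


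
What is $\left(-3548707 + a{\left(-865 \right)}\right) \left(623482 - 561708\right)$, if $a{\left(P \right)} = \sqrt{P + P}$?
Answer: $-219217826218 + 61774 i \sqrt{1730} \approx -2.1922 \cdot 10^{11} + 2.5694 \cdot 10^{6} i$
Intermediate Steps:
$a{\left(P \right)} = \sqrt{2} \sqrt{P}$ ($a{\left(P \right)} = \sqrt{2 P} = \sqrt{2} \sqrt{P}$)
$\left(-3548707 + a{\left(-865 \right)}\right) \left(623482 - 561708\right) = \left(-3548707 + \sqrt{2} \sqrt{-865}\right) \left(623482 - 561708\right) = \left(-3548707 + \sqrt{2} i \sqrt{865}\right) \left(623482 - 561708\right) = \left(-3548707 + i \sqrt{1730}\right) 61774 = -219217826218 + 61774 i \sqrt{1730}$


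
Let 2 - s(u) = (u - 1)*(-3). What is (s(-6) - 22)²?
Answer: 1681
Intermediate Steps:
s(u) = -1 + 3*u (s(u) = 2 - (u - 1)*(-3) = 2 - (-1 + u)*(-3) = 2 - (3 - 3*u) = 2 + (-3 + 3*u) = -1 + 3*u)
(s(-6) - 22)² = ((-1 + 3*(-6)) - 22)² = ((-1 - 18) - 22)² = (-19 - 22)² = (-41)² = 1681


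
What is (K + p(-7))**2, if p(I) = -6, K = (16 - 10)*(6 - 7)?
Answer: 144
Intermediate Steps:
K = -6 (K = 6*(-1) = -6)
(K + p(-7))**2 = (-6 - 6)**2 = (-12)**2 = 144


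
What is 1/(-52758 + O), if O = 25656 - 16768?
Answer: -1/43870 ≈ -2.2795e-5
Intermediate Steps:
O = 8888
1/(-52758 + O) = 1/(-52758 + 8888) = 1/(-43870) = -1/43870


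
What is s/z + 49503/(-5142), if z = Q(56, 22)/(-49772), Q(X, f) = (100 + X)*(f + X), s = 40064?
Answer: -427253611685/2606994 ≈ -1.6389e+5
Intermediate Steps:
Q(X, f) = (100 + X)*(X + f)
z = -3042/12443 (z = (56² + 100*56 + 100*22 + 56*22)/(-49772) = (3136 + 5600 + 2200 + 1232)*(-1/49772) = 12168*(-1/49772) = -3042/12443 ≈ -0.24447)
s/z + 49503/(-5142) = 40064/(-3042/12443) + 49503/(-5142) = 40064*(-12443/3042) + 49503*(-1/5142) = -249258176/1521 - 16501/1714 = -427253611685/2606994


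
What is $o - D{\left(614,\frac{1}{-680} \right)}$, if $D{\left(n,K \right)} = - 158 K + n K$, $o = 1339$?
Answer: $\frac{113872}{85} \approx 1339.7$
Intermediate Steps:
$D{\left(n,K \right)} = - 158 K + K n$
$o - D{\left(614,\frac{1}{-680} \right)} = 1339 - \frac{-158 + 614}{-680} = 1339 - \left(- \frac{1}{680}\right) 456 = 1339 - - \frac{57}{85} = 1339 + \frac{57}{85} = \frac{113872}{85}$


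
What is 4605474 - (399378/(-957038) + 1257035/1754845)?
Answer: 773467823135525222/167945334911 ≈ 4.6055e+6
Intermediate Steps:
4605474 - (399378/(-957038) + 1257035/1754845) = 4605474 - (399378*(-1/957038) + 1257035*(1/1754845)) = 4605474 - (-199689/478519 + 251407/350969) = 4605474 - 1*50218377592/167945334911 = 4605474 - 50218377592/167945334911 = 773467823135525222/167945334911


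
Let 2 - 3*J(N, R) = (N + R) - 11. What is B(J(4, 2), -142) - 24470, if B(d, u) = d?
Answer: -73403/3 ≈ -24468.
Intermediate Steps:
J(N, R) = 13/3 - N/3 - R/3 (J(N, R) = ⅔ - ((N + R) - 11)/3 = ⅔ - (-11 + N + R)/3 = ⅔ + (11/3 - N/3 - R/3) = 13/3 - N/3 - R/3)
B(J(4, 2), -142) - 24470 = (13/3 - ⅓*4 - ⅓*2) - 24470 = (13/3 - 4/3 - ⅔) - 24470 = 7/3 - 24470 = -73403/3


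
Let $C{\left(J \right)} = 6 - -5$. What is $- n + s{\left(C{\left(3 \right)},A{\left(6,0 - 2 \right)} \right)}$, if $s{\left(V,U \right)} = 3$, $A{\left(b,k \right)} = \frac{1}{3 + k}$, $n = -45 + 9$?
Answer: $39$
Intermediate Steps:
$n = -36$
$C{\left(J \right)} = 11$ ($C{\left(J \right)} = 6 + 5 = 11$)
$- n + s{\left(C{\left(3 \right)},A{\left(6,0 - 2 \right)} \right)} = \left(-1\right) \left(-36\right) + 3 = 36 + 3 = 39$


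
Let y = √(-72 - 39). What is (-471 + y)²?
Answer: (471 - I*√111)² ≈ 2.2173e+5 - 9924.6*I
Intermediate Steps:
y = I*√111 (y = √(-111) = I*√111 ≈ 10.536*I)
(-471 + y)² = (-471 + I*√111)²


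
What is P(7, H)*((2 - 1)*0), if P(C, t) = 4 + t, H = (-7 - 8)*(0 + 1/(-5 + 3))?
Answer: 0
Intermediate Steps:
H = 15/2 (H = -15*(0 + 1/(-2)) = -15*(0 - ½) = -15*(-½) = 15/2 ≈ 7.5000)
P(7, H)*((2 - 1)*0) = (4 + 15/2)*((2 - 1)*0) = 23*(1*0)/2 = (23/2)*0 = 0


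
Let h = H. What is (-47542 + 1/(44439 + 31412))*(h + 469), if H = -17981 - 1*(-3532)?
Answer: 50413393209180/75851 ≈ 6.6464e+8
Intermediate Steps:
H = -14449 (H = -17981 + 3532 = -14449)
h = -14449
(-47542 + 1/(44439 + 31412))*(h + 469) = (-47542 + 1/(44439 + 31412))*(-14449 + 469) = (-47542 + 1/75851)*(-13980) = -3606108241/75851*(-13980) = 50413393209180/75851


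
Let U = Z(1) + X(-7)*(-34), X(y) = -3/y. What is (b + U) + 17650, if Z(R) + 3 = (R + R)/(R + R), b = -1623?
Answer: 112073/7 ≈ 16010.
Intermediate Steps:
Z(R) = -2 (Z(R) = -3 + (R + R)/(R + R) = -3 + (2*R)/((2*R)) = -3 + (2*R)*(1/(2*R)) = -3 + 1 = -2)
U = -116/7 (U = -2 - 3/(-7)*(-34) = -2 - 3*(-⅐)*(-34) = -2 + (3/7)*(-34) = -2 - 102/7 = -116/7 ≈ -16.571)
(b + U) + 17650 = (-1623 - 116/7) + 17650 = -11477/7 + 17650 = 112073/7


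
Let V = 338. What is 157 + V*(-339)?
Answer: -114425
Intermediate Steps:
157 + V*(-339) = 157 + 338*(-339) = 157 - 114582 = -114425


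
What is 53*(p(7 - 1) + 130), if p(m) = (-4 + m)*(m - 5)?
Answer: 6996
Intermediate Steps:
p(m) = (-5 + m)*(-4 + m) (p(m) = (-4 + m)*(-5 + m) = (-5 + m)*(-4 + m))
53*(p(7 - 1) + 130) = 53*((20 + (7 - 1)² - 9*(7 - 1)) + 130) = 53*((20 + 6² - 9*6) + 130) = 53*((20 + 36 - 54) + 130) = 53*(2 + 130) = 53*132 = 6996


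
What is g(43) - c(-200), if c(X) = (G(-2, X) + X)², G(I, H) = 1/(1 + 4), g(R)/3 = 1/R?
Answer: -42913968/1075 ≈ -39920.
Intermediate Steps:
g(R) = 3/R
G(I, H) = ⅕ (G(I, H) = 1/5 = ⅕)
c(X) = (⅕ + X)²
g(43) - c(-200) = 3/43 - (1 + 5*(-200))²/25 = 3*(1/43) - (1 - 1000)²/25 = 3/43 - (-999)²/25 = 3/43 - 998001/25 = -42913968/1075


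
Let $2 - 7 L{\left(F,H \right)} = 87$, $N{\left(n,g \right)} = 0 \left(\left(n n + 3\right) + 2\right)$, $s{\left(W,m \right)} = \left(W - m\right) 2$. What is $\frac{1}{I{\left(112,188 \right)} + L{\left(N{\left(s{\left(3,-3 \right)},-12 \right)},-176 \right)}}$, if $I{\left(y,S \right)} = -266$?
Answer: $- \frac{7}{1947} \approx -0.0035953$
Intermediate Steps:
$s{\left(W,m \right)} = - 2 m + 2 W$
$N{\left(n,g \right)} = 0$ ($N{\left(n,g \right)} = 0 \left(\left(n^{2} + 3\right) + 2\right) = 0 \left(\left(3 + n^{2}\right) + 2\right) = 0 \left(5 + n^{2}\right) = 0$)
$L{\left(F,H \right)} = - \frac{85}{7}$ ($L{\left(F,H \right)} = \frac{2}{7} - \frac{87}{7} = - \frac{85}{7}$)
$\frac{1}{I{\left(112,188 \right)} + L{\left(N{\left(s{\left(3,-3 \right)},-12 \right)},-176 \right)}} = \frac{1}{-266 - \frac{85}{7}} = \frac{1}{- \frac{1947}{7}} = - \frac{7}{1947}$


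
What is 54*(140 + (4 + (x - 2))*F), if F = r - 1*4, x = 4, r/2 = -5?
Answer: 3024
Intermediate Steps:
r = -10 (r = 2*(-5) = -10)
F = -14 (F = -10 - 1*4 = -10 - 4 = -14)
54*(140 + (4 + (x - 2))*F) = 54*(140 + (4 + (4 - 2))*(-14)) = 54*(140 + (4 + 2)*(-14)) = 54*(140 + 6*(-14)) = 54*(140 - 84) = 54*56 = 3024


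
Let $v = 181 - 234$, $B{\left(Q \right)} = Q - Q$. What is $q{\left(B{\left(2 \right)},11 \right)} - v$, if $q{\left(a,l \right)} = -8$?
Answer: $45$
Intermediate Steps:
$B{\left(Q \right)} = 0$
$v = -53$
$q{\left(B{\left(2 \right)},11 \right)} - v = -8 - -53 = -8 + 53 = 45$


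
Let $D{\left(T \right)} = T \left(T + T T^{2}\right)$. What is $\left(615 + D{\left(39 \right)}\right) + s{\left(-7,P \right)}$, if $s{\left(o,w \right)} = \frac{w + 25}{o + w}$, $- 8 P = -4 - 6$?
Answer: $\frac{53258166}{23} \approx 2.3156 \cdot 10^{6}$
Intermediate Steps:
$P = \frac{5}{4}$ ($P = - \frac{-4 - 6}{8} = \left(- \frac{1}{8}\right) \left(-10\right) = \frac{5}{4} \approx 1.25$)
$s{\left(o,w \right)} = \frac{25 + w}{o + w}$
$D{\left(T \right)} = T \left(T + T^{3}\right)$
$\left(615 + D{\left(39 \right)}\right) + s{\left(-7,P \right)} = \left(615 + \left(39^{2} + 39^{4}\right)\right) + \frac{25 + \frac{5}{4}}{-7 + \frac{5}{4}} = \left(615 + \left(1521 + 2313441\right)\right) + \frac{1}{- \frac{23}{4}} \cdot \frac{105}{4} = \left(615 + 2314962\right) - \frac{105}{23} = 2315577 - \frac{105}{23} = \frac{53258166}{23}$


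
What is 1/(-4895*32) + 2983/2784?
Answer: 7300849/6813840 ≈ 1.0715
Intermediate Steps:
1/(-4895*32) + 2983/2784 = -1/4895*1/32 + 2983*(1/2784) = -1/156640 + 2983/2784 = 7300849/6813840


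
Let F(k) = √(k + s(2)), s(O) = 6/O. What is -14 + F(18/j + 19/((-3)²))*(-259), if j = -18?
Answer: -14 - 259*√37/3 ≈ -539.15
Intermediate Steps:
F(k) = √(3 + k) (F(k) = √(k + 6/2) = √(k + 6*(½)) = √(k + 3) = √(3 + k))
-14 + F(18/j + 19/((-3)²))*(-259) = -14 + √(3 + (18/(-18) + 19/((-3)²)))*(-259) = -14 + √(3 + (18*(-1/18) + 19/9))*(-259) = -14 + √(3 + (-1 + 19*(⅑)))*(-259) = -14 + √(3 + (-1 + 19/9))*(-259) = -14 + √(3 + 10/9)*(-259) = -14 + √(37/9)*(-259) = -14 + (√37/3)*(-259) = -14 - 259*√37/3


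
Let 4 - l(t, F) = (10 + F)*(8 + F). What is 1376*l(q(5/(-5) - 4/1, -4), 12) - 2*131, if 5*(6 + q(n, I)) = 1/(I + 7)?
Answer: -600198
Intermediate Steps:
q(n, I) = -6 + 1/(5*(7 + I)) (q(n, I) = -6 + 1/(5*(I + 7)) = -6 + 1/(5*(7 + I)))
l(t, F) = 4 - (8 + F)*(10 + F) (l(t, F) = 4 - (10 + F)*(8 + F) = 4 - (8 + F)*(10 + F))
1376*l(q(5/(-5) - 4/1, -4), 12) - 2*131 = 1376*(-76 - 1*12² - 18*12) - 2*131 = 1376*(-76 - 1*144 - 216) - 262 = 1376*(-76 - 144 - 216) - 262 = 1376*(-436) - 262 = -599936 - 262 = -600198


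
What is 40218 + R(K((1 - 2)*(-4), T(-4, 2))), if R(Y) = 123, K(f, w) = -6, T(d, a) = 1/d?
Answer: 40341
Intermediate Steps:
40218 + R(K((1 - 2)*(-4), T(-4, 2))) = 40218 + 123 = 40341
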